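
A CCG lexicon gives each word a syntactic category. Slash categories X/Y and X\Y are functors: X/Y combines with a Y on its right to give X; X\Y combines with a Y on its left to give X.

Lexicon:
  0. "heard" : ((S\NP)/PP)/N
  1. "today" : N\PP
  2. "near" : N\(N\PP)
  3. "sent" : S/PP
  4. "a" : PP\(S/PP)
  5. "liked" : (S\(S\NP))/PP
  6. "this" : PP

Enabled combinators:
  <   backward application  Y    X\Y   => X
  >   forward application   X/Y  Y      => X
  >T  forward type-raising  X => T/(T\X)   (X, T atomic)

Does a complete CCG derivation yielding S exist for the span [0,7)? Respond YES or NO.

YES

[0,7] S   <
  [0,5] S\NP   >
    [0,3] (S\NP)/PP   >
      [0,1] "heard" : ((S\NP)/PP)/N
      [1,3] N   <
        [1,2] "today" : N\PP
        [2,3] "near" : N\(N\PP)
    [3,5] PP   <
      [3,4] "sent" : S/PP
      [4,5] "a" : PP\(S/PP)
  [5,7] S\(S\NP)   >
    [5,6] "liked" : (S\(S\NP))/PP
    [6,7] "this" : PP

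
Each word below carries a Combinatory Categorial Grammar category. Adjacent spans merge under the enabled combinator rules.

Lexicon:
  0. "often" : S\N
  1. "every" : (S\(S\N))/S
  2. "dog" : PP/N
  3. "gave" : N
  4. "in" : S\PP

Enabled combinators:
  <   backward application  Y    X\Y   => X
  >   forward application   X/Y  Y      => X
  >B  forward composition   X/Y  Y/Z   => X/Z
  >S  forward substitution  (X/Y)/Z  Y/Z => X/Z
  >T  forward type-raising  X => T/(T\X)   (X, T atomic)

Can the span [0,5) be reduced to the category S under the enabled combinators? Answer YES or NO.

[0,5] S   <
  [0,1] "often" : S\N
  [1,5] S\(S\N)   >
    [1,2] "every" : (S\(S\N))/S
    [2,5] S   <
      [2,4] PP   >
        [2,3] "dog" : PP/N
        [3,4] "gave" : N
      [4,5] "in" : S\PP

YES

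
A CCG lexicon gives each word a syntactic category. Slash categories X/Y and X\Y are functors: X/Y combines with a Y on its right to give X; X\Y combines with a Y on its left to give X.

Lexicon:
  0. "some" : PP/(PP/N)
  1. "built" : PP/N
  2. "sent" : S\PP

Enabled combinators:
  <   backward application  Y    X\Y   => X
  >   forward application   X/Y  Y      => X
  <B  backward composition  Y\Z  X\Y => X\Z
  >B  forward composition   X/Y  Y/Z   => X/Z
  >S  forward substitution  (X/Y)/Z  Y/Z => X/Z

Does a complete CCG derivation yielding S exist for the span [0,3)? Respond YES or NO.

YES

[0,3] S   <
  [0,2] PP   >
    [0,1] "some" : PP/(PP/N)
    [1,2] "built" : PP/N
  [2,3] "sent" : S\PP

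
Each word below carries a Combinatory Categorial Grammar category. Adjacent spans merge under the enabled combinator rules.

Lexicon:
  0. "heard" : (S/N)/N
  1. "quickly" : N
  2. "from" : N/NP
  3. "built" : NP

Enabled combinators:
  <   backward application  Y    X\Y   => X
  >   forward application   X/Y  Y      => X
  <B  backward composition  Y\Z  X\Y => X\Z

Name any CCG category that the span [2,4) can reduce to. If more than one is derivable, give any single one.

N

[0,4] S   >
  [0,2] S/N   >
    [0,1] "heard" : (S/N)/N
    [1,2] "quickly" : N
  [2,4] N   >
    [2,3] "from" : N/NP
    [3,4] "built" : NP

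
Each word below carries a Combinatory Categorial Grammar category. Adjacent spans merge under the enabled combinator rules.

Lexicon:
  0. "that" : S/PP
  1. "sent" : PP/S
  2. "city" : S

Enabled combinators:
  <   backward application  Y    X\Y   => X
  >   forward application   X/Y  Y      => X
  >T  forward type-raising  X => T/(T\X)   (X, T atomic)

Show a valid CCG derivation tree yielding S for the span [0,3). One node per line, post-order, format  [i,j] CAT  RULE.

[0,3] S   >
  [0,1] "that" : S/PP
  [1,3] PP   >
    [1,2] "sent" : PP/S
    [2,3] "city" : S

[0,1] S/PP  lex  "that"
[1,2] PP/S  lex  "sent"
[2,3] S  lex  "city"
[1,3] PP  >  k=2
[0,3] S  >  k=1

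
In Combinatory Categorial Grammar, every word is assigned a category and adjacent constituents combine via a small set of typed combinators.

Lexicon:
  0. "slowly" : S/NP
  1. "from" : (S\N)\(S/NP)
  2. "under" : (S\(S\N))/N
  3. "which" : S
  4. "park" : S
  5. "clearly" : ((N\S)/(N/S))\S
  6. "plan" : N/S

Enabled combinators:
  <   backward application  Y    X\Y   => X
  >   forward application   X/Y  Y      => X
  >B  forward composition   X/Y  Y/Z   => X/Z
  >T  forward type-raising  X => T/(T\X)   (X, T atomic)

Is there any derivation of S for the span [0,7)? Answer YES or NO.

[0,7] S   <
  [0,2] S\N   <
    [0,1] "slowly" : S/NP
    [1,2] "from" : (S\N)\(S/NP)
  [2,7] S\(S\N)   >
    [2,3] "under" : (S\(S\N))/N
    [3,7] N   >
      [3,4] N/(N\S)   >T
        [3,4] "which" : S
      [4,7] N\S   >
        [4,6] (N\S)/(N/S)   <
          [4,5] "park" : S
          [5,6] "clearly" : ((N\S)/(N/S))\S
        [6,7] "plan" : N/S

YES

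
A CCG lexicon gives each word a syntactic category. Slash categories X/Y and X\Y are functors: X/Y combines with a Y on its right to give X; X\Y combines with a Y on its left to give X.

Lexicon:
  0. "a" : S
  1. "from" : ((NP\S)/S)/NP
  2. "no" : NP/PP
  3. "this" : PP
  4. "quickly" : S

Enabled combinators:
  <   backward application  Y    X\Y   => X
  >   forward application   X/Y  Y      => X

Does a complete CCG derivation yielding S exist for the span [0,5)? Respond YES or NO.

S ((NP\S)/S)/NP NP/PP PP S
CKY chart[0,5] = {NP}; S ∉ chart

NO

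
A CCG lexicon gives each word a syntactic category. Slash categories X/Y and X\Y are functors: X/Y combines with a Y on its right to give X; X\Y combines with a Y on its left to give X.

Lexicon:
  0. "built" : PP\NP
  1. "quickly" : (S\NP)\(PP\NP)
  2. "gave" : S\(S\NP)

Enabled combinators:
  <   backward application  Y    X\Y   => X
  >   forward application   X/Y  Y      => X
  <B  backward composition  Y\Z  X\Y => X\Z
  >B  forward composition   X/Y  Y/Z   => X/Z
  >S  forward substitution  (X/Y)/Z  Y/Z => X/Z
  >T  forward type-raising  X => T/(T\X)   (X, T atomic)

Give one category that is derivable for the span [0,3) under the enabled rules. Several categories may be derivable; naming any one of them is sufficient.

[0,3] S   <
  [0,2] S\NP   <
    [0,1] "built" : PP\NP
    [1,2] "quickly" : (S\NP)\(PP\NP)
  [2,3] "gave" : S\(S\NP)

S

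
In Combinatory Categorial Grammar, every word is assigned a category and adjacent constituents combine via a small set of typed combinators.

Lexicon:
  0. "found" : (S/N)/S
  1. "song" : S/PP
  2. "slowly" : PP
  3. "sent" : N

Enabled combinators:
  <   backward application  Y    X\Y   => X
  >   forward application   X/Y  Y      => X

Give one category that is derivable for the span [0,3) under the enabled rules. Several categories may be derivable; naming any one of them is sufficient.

S/N

[0,4] S   >
  [0,3] S/N   >
    [0,1] "found" : (S/N)/S
    [1,3] S   >
      [1,2] "song" : S/PP
      [2,3] "slowly" : PP
  [3,4] "sent" : N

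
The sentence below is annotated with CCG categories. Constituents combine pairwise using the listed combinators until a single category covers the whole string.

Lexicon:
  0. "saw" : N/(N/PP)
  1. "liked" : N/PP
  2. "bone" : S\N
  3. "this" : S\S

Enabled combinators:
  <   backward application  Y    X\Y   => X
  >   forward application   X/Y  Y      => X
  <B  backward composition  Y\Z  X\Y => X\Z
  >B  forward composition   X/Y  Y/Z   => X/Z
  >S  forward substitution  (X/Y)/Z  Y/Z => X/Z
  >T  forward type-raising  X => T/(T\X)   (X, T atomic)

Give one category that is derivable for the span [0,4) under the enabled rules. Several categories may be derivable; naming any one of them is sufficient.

[0,4] S   <
  [0,2] N   >
    [0,1] "saw" : N/(N/PP)
    [1,2] "liked" : N/PP
  [2,4] S\N   <B
    [2,3] "bone" : S\N
    [3,4] "this" : S\S

S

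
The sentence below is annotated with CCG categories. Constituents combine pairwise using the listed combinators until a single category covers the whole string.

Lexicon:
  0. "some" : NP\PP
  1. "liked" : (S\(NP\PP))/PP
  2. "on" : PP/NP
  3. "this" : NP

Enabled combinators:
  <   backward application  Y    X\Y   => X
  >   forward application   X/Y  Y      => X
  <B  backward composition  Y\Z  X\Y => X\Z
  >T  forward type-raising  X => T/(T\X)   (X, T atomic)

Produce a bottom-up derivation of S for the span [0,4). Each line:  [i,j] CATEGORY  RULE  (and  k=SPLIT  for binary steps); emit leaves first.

[0,1] NP\PP  lex  "some"
[1,2] (S\(NP\PP))/PP  lex  "liked"
[2,3] PP/NP  lex  "on"
[3,4] NP  lex  "this"
[2,4] PP  >  k=3
[1,4] S\(NP\PP)  >  k=2
[0,4] S  <  k=1

[0,4] S   <
  [0,1] "some" : NP\PP
  [1,4] S\(NP\PP)   >
    [1,2] "liked" : (S\(NP\PP))/PP
    [2,4] PP   >
      [2,3] "on" : PP/NP
      [3,4] "this" : NP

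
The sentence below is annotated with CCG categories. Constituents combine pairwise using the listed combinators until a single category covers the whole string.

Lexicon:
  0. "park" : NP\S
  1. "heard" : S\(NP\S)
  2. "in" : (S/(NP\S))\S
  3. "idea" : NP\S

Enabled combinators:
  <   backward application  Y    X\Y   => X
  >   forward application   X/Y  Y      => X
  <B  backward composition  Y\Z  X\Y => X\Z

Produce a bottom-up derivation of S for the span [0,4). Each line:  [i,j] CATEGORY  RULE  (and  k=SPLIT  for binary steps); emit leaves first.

[0,1] NP\S  lex  "park"
[1,2] S\(NP\S)  lex  "heard"
[0,2] S  <  k=1
[2,3] (S/(NP\S))\S  lex  "in"
[0,3] S/(NP\S)  <  k=2
[3,4] NP\S  lex  "idea"
[0,4] S  >  k=3

[0,4] S   >
  [0,3] S/(NP\S)   <
    [0,2] S   <
      [0,1] "park" : NP\S
      [1,2] "heard" : S\(NP\S)
    [2,3] "in" : (S/(NP\S))\S
  [3,4] "idea" : NP\S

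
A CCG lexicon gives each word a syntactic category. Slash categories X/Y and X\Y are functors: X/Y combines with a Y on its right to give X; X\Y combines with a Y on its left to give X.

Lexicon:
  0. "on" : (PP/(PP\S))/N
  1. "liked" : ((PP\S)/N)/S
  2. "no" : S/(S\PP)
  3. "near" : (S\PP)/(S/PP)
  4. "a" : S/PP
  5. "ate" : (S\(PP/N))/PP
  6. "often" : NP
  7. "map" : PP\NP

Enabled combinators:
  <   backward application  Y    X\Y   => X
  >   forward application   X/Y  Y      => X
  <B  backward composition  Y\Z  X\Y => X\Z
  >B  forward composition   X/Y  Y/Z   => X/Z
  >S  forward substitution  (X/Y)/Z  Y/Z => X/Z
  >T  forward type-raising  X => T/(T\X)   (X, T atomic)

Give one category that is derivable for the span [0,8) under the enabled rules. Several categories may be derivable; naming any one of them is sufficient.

[0,8] S   <
  [0,5] PP/N   >S
    [0,1] "on" : (PP/(PP\S))/N
    [1,5] (PP\S)/N   >
      [1,2] "liked" : ((PP\S)/N)/S
      [2,5] S   >
        [2,3] "no" : S/(S\PP)
        [3,5] S\PP   >
          [3,4] "near" : (S\PP)/(S/PP)
          [4,5] "a" : S/PP
  [5,8] S\(PP/N)   >
    [5,6] "ate" : (S\(PP/N))/PP
    [6,8] PP   <
      [6,7] "often" : NP
      [7,8] "map" : PP\NP

S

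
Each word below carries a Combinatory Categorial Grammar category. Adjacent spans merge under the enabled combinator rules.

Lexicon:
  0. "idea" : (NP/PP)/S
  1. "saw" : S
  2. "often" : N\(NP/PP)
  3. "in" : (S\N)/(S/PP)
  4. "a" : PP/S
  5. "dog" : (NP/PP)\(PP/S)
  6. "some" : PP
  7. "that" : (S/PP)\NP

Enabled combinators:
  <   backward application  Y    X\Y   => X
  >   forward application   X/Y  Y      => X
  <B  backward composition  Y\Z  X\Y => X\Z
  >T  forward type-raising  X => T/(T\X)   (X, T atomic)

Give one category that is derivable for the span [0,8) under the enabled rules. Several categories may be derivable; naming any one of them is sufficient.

S

[0,8] S   <
  [0,3] N   <
    [0,2] NP/PP   >
      [0,1] "idea" : (NP/PP)/S
      [1,2] "saw" : S
    [2,3] "often" : N\(NP/PP)
  [3,8] S\N   >
    [3,4] "in" : (S\N)/(S/PP)
    [4,8] S/PP   <
      [4,7] NP   >
        [4,6] NP/PP   <
          [4,5] "a" : PP/S
          [5,6] "dog" : (NP/PP)\(PP/S)
        [6,7] "some" : PP
      [7,8] "that" : (S/PP)\NP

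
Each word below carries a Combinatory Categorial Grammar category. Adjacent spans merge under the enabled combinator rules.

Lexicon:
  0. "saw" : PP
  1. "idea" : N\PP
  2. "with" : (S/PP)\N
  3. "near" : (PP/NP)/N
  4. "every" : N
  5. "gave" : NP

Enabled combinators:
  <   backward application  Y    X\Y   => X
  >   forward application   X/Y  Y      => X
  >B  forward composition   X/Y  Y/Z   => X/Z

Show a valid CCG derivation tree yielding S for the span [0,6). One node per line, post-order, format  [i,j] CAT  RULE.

[0,6] S   >
  [0,3] S/PP   <
    [0,2] N   <
      [0,1] "saw" : PP
      [1,2] "idea" : N\PP
    [2,3] "with" : (S/PP)\N
  [3,6] PP   >
    [3,5] PP/NP   >
      [3,4] "near" : (PP/NP)/N
      [4,5] "every" : N
    [5,6] "gave" : NP

[0,1] PP  lex  "saw"
[1,2] N\PP  lex  "idea"
[0,2] N  <  k=1
[2,3] (S/PP)\N  lex  "with"
[0,3] S/PP  <  k=2
[3,4] (PP/NP)/N  lex  "near"
[4,5] N  lex  "every"
[3,5] PP/NP  >  k=4
[5,6] NP  lex  "gave"
[3,6] PP  >  k=5
[0,6] S  >  k=3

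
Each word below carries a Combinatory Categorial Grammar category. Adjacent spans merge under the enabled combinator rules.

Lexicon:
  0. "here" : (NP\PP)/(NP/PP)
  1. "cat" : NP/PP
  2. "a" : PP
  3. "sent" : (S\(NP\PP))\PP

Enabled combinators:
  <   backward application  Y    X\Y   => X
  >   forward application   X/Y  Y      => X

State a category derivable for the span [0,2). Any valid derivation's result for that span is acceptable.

[0,4] S   <
  [0,2] NP\PP   >
    [0,1] "here" : (NP\PP)/(NP/PP)
    [1,2] "cat" : NP/PP
  [2,4] S\(NP\PP)   <
    [2,3] "a" : PP
    [3,4] "sent" : (S\(NP\PP))\PP

NP\PP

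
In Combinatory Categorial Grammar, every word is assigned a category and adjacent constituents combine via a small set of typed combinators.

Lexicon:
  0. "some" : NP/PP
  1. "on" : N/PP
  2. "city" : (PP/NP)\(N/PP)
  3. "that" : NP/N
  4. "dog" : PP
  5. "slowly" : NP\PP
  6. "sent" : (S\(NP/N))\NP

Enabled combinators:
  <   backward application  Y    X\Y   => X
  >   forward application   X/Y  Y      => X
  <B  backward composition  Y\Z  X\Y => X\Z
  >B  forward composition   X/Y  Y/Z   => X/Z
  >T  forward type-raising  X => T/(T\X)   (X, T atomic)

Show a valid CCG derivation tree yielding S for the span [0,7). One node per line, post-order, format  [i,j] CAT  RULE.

[0,1] NP/PP  lex  "some"
[1,2] N/PP  lex  "on"
[2,3] (PP/NP)\(N/PP)  lex  "city"
[1,3] PP/NP  <  k=2
[3,4] NP/N  lex  "that"
[1,4] PP/N  >B  k=3
[0,4] NP/N  >B  k=1
[4,5] PP  lex  "dog"
[4,5] NP/(NP\PP)  >T
[5,6] NP\PP  lex  "slowly"
[4,6] NP  >  k=5
[6,7] (S\(NP/N))\NP  lex  "sent"
[4,7] S\(NP/N)  <  k=6
[0,7] S  <  k=4

[0,7] S   <
  [0,4] NP/N   >B
    [0,1] "some" : NP/PP
    [1,4] PP/N   >B
      [1,3] PP/NP   <
        [1,2] "on" : N/PP
        [2,3] "city" : (PP/NP)\(N/PP)
      [3,4] "that" : NP/N
  [4,7] S\(NP/N)   <
    [4,6] NP   >
      [4,5] NP/(NP\PP)   >T
        [4,5] "dog" : PP
      [5,6] "slowly" : NP\PP
    [6,7] "sent" : (S\(NP/N))\NP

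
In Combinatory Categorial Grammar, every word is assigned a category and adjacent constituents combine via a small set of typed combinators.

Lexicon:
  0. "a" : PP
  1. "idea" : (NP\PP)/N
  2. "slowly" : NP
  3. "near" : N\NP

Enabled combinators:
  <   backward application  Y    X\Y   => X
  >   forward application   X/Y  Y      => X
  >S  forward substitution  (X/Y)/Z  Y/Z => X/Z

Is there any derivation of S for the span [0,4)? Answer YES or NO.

PP (NP\PP)/N NP N\NP
CKY chart[0,4] = {NP}; S ∉ chart

NO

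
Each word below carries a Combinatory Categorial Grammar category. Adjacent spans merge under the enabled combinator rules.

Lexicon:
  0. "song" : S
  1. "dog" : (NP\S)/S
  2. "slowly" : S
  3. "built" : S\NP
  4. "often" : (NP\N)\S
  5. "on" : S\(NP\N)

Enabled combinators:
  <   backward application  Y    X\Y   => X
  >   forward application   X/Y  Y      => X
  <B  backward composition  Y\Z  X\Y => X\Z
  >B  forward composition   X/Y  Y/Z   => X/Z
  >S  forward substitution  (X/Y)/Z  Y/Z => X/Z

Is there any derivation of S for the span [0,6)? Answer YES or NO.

YES

[0,6] S   <
  [0,5] NP\N   <
    [0,4] S   <
      [0,3] NP   <
        [0,1] "song" : S
        [1,3] NP\S   >
          [1,2] "dog" : (NP\S)/S
          [2,3] "slowly" : S
      [3,4] "built" : S\NP
    [4,5] "often" : (NP\N)\S
  [5,6] "on" : S\(NP\N)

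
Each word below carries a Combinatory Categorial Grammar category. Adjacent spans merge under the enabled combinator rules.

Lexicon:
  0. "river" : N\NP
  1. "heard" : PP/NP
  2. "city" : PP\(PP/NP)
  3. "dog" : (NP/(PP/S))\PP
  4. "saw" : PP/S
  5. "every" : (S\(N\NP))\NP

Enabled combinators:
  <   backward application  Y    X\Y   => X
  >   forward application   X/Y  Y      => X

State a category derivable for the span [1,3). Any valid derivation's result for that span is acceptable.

PP

[0,6] S   <
  [0,1] "river" : N\NP
  [1,6] S\(N\NP)   <
    [1,5] NP   >
      [1,4] NP/(PP/S)   <
        [1,3] PP   <
          [1,2] "heard" : PP/NP
          [2,3] "city" : PP\(PP/NP)
        [3,4] "dog" : (NP/(PP/S))\PP
      [4,5] "saw" : PP/S
    [5,6] "every" : (S\(N\NP))\NP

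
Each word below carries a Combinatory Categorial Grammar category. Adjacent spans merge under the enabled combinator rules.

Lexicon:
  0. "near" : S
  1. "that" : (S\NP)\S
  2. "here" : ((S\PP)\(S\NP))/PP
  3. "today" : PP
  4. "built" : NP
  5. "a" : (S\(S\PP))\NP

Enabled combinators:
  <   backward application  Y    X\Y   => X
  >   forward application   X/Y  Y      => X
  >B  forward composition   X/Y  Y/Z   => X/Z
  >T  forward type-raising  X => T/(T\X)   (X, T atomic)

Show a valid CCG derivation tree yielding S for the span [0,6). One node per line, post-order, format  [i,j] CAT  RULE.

[0,6] S   <
  [0,4] S\PP   <
    [0,2] S\NP   <
      [0,1] "near" : S
      [1,2] "that" : (S\NP)\S
    [2,4] (S\PP)\(S\NP)   >
      [2,3] "here" : ((S\PP)\(S\NP))/PP
      [3,4] "today" : PP
  [4,6] S\(S\PP)   <
    [4,5] "built" : NP
    [5,6] "a" : (S\(S\PP))\NP

[0,1] S  lex  "near"
[1,2] (S\NP)\S  lex  "that"
[0,2] S\NP  <  k=1
[2,3] ((S\PP)\(S\NP))/PP  lex  "here"
[3,4] PP  lex  "today"
[2,4] (S\PP)\(S\NP)  >  k=3
[0,4] S\PP  <  k=2
[4,5] NP  lex  "built"
[5,6] (S\(S\PP))\NP  lex  "a"
[4,6] S\(S\PP)  <  k=5
[0,6] S  <  k=4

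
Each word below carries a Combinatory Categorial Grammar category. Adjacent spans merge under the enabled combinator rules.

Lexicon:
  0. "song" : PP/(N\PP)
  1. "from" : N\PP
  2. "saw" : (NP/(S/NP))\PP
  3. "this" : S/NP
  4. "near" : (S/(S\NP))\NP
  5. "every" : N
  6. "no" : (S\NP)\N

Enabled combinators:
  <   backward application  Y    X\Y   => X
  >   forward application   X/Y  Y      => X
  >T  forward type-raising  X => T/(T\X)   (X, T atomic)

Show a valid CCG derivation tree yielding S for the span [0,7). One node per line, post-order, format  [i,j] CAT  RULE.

[0,1] PP/(N\PP)  lex  "song"
[1,2] N\PP  lex  "from"
[0,2] PP  >  k=1
[2,3] (NP/(S/NP))\PP  lex  "saw"
[0,3] NP/(S/NP)  <  k=2
[3,4] S/NP  lex  "this"
[0,4] NP  >  k=3
[4,5] (S/(S\NP))\NP  lex  "near"
[0,5] S/(S\NP)  <  k=4
[5,6] N  lex  "every"
[6,7] (S\NP)\N  lex  "no"
[5,7] S\NP  <  k=6
[0,7] S  >  k=5

[0,7] S   >
  [0,5] S/(S\NP)   <
    [0,4] NP   >
      [0,3] NP/(S/NP)   <
        [0,2] PP   >
          [0,1] "song" : PP/(N\PP)
          [1,2] "from" : N\PP
        [2,3] "saw" : (NP/(S/NP))\PP
      [3,4] "this" : S/NP
    [4,5] "near" : (S/(S\NP))\NP
  [5,7] S\NP   <
    [5,6] "every" : N
    [6,7] "no" : (S\NP)\N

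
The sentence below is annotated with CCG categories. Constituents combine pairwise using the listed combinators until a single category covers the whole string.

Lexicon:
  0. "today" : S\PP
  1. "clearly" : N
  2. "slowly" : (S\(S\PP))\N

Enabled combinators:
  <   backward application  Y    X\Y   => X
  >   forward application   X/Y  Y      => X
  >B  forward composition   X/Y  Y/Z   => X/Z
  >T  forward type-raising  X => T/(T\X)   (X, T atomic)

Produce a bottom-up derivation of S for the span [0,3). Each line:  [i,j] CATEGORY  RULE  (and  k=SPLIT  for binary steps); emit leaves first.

[0,3] S   <
  [0,1] "today" : S\PP
  [1,3] S\(S\PP)   <
    [1,2] "clearly" : N
    [2,3] "slowly" : (S\(S\PP))\N

[0,1] S\PP  lex  "today"
[1,2] N  lex  "clearly"
[2,3] (S\(S\PP))\N  lex  "slowly"
[1,3] S\(S\PP)  <  k=2
[0,3] S  <  k=1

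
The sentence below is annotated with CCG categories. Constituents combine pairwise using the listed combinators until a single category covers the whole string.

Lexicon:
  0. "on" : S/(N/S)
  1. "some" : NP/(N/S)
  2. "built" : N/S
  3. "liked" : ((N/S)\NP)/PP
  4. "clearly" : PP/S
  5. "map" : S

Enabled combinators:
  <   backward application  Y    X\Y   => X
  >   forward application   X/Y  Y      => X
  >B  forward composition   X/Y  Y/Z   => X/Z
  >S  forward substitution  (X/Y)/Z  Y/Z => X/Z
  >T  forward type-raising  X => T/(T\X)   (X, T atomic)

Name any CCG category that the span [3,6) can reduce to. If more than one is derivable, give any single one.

[0,6] S   >
  [0,1] "on" : S/(N/S)
  [1,6] N/S   <
    [1,3] NP   >
      [1,2] "some" : NP/(N/S)
      [2,3] "built" : N/S
    [3,6] (N/S)\NP   >
      [3,4] "liked" : ((N/S)\NP)/PP
      [4,6] PP   >
        [4,5] "clearly" : PP/S
        [5,6] "map" : S

(N/S)\NP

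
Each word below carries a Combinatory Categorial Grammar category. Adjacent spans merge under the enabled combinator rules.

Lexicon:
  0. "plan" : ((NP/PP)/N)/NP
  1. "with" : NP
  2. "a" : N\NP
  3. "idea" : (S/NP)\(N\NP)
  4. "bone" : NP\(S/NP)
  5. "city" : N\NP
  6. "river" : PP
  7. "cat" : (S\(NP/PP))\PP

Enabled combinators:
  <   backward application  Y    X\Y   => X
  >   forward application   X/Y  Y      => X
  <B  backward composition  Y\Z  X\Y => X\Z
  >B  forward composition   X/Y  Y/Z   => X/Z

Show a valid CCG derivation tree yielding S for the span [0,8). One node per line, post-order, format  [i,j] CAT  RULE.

[0,8] S   <
  [0,6] NP/PP   >
    [0,2] (NP/PP)/N   >
      [0,1] "plan" : ((NP/PP)/N)/NP
      [1,2] "with" : NP
    [2,6] N   <
      [2,5] NP   <
        [2,4] S/NP   <
          [2,3] "a" : N\NP
          [3,4] "idea" : (S/NP)\(N\NP)
        [4,5] "bone" : NP\(S/NP)
      [5,6] "city" : N\NP
  [6,8] S\(NP/PP)   <
    [6,7] "river" : PP
    [7,8] "cat" : (S\(NP/PP))\PP

[0,1] ((NP/PP)/N)/NP  lex  "plan"
[1,2] NP  lex  "with"
[0,2] (NP/PP)/N  >  k=1
[2,3] N\NP  lex  "a"
[3,4] (S/NP)\(N\NP)  lex  "idea"
[2,4] S/NP  <  k=3
[4,5] NP\(S/NP)  lex  "bone"
[2,5] NP  <  k=4
[5,6] N\NP  lex  "city"
[2,6] N  <  k=5
[0,6] NP/PP  >  k=2
[6,7] PP  lex  "river"
[7,8] (S\(NP/PP))\PP  lex  "cat"
[6,8] S\(NP/PP)  <  k=7
[0,8] S  <  k=6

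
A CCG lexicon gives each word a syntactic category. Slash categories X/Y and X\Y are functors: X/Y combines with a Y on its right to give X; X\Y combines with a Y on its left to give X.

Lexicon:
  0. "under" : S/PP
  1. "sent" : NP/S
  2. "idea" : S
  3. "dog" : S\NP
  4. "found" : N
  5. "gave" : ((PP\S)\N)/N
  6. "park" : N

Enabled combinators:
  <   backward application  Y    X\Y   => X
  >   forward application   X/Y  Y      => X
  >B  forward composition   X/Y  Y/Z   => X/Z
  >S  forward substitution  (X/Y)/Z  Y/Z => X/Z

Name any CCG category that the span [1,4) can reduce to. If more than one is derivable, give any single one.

[0,7] S   >
  [0,1] "under" : S/PP
  [1,7] PP   <
    [1,4] S   <
      [1,3] NP   >
        [1,2] "sent" : NP/S
        [2,3] "idea" : S
      [3,4] "dog" : S\NP
    [4,7] PP\S   <
      [4,5] "found" : N
      [5,7] (PP\S)\N   >
        [5,6] "gave" : ((PP\S)\N)/N
        [6,7] "park" : N

S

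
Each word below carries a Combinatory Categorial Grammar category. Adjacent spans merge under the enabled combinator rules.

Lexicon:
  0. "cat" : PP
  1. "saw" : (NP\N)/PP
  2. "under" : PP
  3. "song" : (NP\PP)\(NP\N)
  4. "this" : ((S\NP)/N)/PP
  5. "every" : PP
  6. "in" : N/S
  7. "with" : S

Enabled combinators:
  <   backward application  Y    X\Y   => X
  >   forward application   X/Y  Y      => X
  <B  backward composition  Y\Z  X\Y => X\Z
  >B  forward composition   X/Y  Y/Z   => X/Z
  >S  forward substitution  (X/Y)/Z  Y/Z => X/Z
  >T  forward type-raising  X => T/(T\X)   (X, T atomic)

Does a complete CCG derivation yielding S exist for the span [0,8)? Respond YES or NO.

YES

[0,8] S   <
  [0,4] NP   >
    [0,1] NP/(NP\PP)   >T
      [0,1] "cat" : PP
    [1,4] NP\PP   <
      [1,3] NP\N   >
        [1,2] "saw" : (NP\N)/PP
        [2,3] "under" : PP
      [3,4] "song" : (NP\PP)\(NP\N)
  [4,8] S\NP   >
    [4,6] (S\NP)/N   >
      [4,5] "this" : ((S\NP)/N)/PP
      [5,6] "every" : PP
    [6,8] N   >
      [6,7] "in" : N/S
      [7,8] "with" : S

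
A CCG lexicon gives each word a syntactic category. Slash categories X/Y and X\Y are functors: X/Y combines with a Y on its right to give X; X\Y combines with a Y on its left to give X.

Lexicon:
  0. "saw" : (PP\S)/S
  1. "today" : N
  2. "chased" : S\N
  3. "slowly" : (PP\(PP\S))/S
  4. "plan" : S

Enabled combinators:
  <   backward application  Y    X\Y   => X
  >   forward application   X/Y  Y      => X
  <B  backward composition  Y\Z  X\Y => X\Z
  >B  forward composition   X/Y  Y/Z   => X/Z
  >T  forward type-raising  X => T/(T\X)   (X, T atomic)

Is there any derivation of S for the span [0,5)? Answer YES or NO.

(PP\S)/S N S\N (PP\(PP\S))/S S
CKY chart[0,5] = {N/(N\PP), NP/(NP\PP), PP, PP/(PP\PP), S/(S\PP)}; S ∉ chart

NO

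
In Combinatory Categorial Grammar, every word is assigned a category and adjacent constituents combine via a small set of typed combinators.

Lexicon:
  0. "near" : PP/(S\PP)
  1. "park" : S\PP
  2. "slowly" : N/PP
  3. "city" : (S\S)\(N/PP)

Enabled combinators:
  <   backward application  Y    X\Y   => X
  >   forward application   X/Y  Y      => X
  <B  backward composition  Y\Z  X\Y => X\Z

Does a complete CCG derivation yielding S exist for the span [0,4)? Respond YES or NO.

PP/(S\PP) S\PP N/PP (S\S)\(N/PP)
CKY chart[0,4] = {PP}; S ∉ chart

NO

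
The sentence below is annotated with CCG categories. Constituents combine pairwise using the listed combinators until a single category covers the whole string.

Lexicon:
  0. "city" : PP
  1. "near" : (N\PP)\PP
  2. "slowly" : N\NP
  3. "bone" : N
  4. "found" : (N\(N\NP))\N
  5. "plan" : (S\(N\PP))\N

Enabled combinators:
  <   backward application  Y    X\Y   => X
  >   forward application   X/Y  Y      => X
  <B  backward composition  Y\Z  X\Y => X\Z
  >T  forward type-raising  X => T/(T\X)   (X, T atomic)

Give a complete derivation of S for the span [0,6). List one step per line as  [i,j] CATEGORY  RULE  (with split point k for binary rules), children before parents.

[0,6] S   <
  [0,2] N\PP   <
    [0,1] "city" : PP
    [1,2] "near" : (N\PP)\PP
  [2,6] S\(N\PP)   <
    [2,5] N   <
      [2,3] "slowly" : N\NP
      [3,5] N\(N\NP)   <
        [3,4] "bone" : N
        [4,5] "found" : (N\(N\NP))\N
    [5,6] "plan" : (S\(N\PP))\N

[0,1] PP  lex  "city"
[1,2] (N\PP)\PP  lex  "near"
[0,2] N\PP  <  k=1
[2,3] N\NP  lex  "slowly"
[3,4] N  lex  "bone"
[4,5] (N\(N\NP))\N  lex  "found"
[3,5] N\(N\NP)  <  k=4
[2,5] N  <  k=3
[5,6] (S\(N\PP))\N  lex  "plan"
[2,6] S\(N\PP)  <  k=5
[0,6] S  <  k=2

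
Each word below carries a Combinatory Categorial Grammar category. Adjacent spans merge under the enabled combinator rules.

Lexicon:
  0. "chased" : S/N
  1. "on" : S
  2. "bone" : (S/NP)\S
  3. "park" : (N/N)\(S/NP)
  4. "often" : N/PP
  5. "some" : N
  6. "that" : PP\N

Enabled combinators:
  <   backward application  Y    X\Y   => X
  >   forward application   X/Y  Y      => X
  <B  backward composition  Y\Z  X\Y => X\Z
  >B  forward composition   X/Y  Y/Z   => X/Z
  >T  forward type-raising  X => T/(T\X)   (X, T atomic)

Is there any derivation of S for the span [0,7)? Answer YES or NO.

[0,7] S   >
  [0,5] S/PP   >B
    [0,4] S/N   >B
      [0,1] "chased" : S/N
      [1,4] N/N   <
        [1,3] S/NP   <
          [1,2] "on" : S
          [2,3] "bone" : (S/NP)\S
        [3,4] "park" : (N/N)\(S/NP)
    [4,5] "often" : N/PP
  [5,7] PP   >
    [5,6] PP/(PP\N)   >T
      [5,6] "some" : N
    [6,7] "that" : PP\N

YES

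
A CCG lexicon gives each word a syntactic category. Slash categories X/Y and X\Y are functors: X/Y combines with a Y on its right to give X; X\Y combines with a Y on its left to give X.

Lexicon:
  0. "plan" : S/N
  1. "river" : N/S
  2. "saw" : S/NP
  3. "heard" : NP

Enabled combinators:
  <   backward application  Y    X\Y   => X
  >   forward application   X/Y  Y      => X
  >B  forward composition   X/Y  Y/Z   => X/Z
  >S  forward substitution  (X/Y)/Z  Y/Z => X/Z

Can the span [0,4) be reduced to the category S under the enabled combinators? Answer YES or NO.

[0,4] S   >
  [0,3] S/NP   >B
    [0,1] "plan" : S/N
    [1,3] N/NP   >B
      [1,2] "river" : N/S
      [2,3] "saw" : S/NP
  [3,4] "heard" : NP

YES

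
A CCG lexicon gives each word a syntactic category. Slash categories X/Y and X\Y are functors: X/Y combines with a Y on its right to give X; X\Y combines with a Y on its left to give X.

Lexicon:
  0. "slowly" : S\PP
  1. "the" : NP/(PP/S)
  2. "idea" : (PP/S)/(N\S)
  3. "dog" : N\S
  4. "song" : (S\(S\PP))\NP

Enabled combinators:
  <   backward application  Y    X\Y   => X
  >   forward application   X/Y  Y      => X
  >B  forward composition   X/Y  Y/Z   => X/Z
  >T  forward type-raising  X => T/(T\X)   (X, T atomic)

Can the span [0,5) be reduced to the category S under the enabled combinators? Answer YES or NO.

[0,5] S   <
  [0,1] "slowly" : S\PP
  [1,5] S\(S\PP)   <
    [1,4] NP   >
      [1,2] "the" : NP/(PP/S)
      [2,4] PP/S   >
        [2,3] "idea" : (PP/S)/(N\S)
        [3,4] "dog" : N\S
    [4,5] "song" : (S\(S\PP))\NP

YES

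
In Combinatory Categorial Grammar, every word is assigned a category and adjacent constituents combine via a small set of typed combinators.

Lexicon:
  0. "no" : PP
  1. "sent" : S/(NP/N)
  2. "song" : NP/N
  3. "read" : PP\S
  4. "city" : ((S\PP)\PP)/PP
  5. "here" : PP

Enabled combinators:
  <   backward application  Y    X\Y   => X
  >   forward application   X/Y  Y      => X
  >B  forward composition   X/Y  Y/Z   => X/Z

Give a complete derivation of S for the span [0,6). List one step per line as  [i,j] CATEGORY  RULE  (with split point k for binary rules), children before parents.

[0,6] S   <
  [0,1] "no" : PP
  [1,6] S\PP   <
    [1,4] PP   <
      [1,3] S   >
        [1,2] "sent" : S/(NP/N)
        [2,3] "song" : NP/N
      [3,4] "read" : PP\S
    [4,6] (S\PP)\PP   >
      [4,5] "city" : ((S\PP)\PP)/PP
      [5,6] "here" : PP

[0,1] PP  lex  "no"
[1,2] S/(NP/N)  lex  "sent"
[2,3] NP/N  lex  "song"
[1,3] S  >  k=2
[3,4] PP\S  lex  "read"
[1,4] PP  <  k=3
[4,5] ((S\PP)\PP)/PP  lex  "city"
[5,6] PP  lex  "here"
[4,6] (S\PP)\PP  >  k=5
[1,6] S\PP  <  k=4
[0,6] S  <  k=1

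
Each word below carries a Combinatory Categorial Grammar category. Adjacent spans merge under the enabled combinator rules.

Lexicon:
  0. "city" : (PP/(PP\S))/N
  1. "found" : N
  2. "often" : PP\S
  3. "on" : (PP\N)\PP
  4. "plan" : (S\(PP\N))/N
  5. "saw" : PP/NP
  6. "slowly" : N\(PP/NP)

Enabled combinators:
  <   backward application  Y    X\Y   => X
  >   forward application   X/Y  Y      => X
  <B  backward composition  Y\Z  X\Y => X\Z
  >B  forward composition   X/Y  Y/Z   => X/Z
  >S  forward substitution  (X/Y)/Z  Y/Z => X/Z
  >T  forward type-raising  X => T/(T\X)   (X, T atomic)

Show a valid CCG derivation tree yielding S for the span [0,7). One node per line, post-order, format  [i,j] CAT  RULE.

[0,7] S   <
  [0,4] PP\N   <
    [0,3] PP   >
      [0,2] PP/(PP\S)   >
        [0,1] "city" : (PP/(PP\S))/N
        [1,2] "found" : N
      [2,3] "often" : PP\S
    [3,4] "on" : (PP\N)\PP
  [4,7] S\(PP\N)   >
    [4,5] "plan" : (S\(PP\N))/N
    [5,7] N   <
      [5,6] "saw" : PP/NP
      [6,7] "slowly" : N\(PP/NP)

[0,1] (PP/(PP\S))/N  lex  "city"
[1,2] N  lex  "found"
[0,2] PP/(PP\S)  >  k=1
[2,3] PP\S  lex  "often"
[0,3] PP  >  k=2
[3,4] (PP\N)\PP  lex  "on"
[0,4] PP\N  <  k=3
[4,5] (S\(PP\N))/N  lex  "plan"
[5,6] PP/NP  lex  "saw"
[6,7] N\(PP/NP)  lex  "slowly"
[5,7] N  <  k=6
[4,7] S\(PP\N)  >  k=5
[0,7] S  <  k=4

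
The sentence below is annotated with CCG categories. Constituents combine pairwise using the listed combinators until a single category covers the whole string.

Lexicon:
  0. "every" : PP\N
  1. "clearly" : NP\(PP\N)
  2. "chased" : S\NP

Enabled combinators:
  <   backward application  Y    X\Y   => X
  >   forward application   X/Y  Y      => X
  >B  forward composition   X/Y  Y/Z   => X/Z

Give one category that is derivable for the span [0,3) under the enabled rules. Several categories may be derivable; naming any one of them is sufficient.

S

[0,3] S   <
  [0,2] NP   <
    [0,1] "every" : PP\N
    [1,2] "clearly" : NP\(PP\N)
  [2,3] "chased" : S\NP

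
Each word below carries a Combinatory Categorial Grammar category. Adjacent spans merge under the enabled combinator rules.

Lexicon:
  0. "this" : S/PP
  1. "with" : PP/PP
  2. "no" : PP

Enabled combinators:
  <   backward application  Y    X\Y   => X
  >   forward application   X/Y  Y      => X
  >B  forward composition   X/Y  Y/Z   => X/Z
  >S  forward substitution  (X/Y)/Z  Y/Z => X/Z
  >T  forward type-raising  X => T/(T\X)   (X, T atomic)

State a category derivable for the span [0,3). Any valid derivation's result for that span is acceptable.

S

[0,3] S   >
  [0,2] S/PP   >B
    [0,1] "this" : S/PP
    [1,2] "with" : PP/PP
  [2,3] "no" : PP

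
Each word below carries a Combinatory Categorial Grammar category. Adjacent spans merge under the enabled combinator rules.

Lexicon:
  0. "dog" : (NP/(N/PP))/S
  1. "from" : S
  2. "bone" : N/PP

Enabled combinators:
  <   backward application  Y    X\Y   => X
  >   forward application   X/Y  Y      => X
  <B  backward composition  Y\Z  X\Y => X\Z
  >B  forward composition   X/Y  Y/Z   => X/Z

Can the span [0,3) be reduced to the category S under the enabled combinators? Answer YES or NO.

(NP/(N/PP))/S S N/PP
CKY chart[0,3] = {NP}; S ∉ chart

NO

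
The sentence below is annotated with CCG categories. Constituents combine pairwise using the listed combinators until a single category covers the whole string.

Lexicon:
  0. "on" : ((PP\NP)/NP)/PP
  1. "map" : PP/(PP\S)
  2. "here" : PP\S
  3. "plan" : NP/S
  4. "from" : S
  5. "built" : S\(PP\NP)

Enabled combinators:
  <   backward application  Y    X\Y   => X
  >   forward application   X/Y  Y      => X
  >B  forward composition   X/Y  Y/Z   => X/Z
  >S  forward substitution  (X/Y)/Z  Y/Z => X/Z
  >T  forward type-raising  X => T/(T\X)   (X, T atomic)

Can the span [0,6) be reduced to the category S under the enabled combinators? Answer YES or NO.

YES

[0,6] S   <
  [0,5] PP\NP   >
    [0,3] (PP\NP)/NP   >
      [0,1] "on" : ((PP\NP)/NP)/PP
      [1,3] PP   >
        [1,2] "map" : PP/(PP\S)
        [2,3] "here" : PP\S
    [3,5] NP   >
      [3,4] "plan" : NP/S
      [4,5] "from" : S
  [5,6] "built" : S\(PP\NP)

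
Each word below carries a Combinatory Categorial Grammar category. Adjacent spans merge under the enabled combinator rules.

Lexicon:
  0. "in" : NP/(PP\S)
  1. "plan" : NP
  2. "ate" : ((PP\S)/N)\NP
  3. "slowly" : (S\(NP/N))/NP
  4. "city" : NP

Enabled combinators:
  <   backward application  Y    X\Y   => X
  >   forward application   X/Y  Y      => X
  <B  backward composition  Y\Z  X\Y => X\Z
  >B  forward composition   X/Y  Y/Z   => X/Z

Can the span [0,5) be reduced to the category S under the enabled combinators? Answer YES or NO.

YES

[0,5] S   <
  [0,3] NP/N   >B
    [0,1] "in" : NP/(PP\S)
    [1,3] (PP\S)/N   <
      [1,2] "plan" : NP
      [2,3] "ate" : ((PP\S)/N)\NP
  [3,5] S\(NP/N)   >
    [3,4] "slowly" : (S\(NP/N))/NP
    [4,5] "city" : NP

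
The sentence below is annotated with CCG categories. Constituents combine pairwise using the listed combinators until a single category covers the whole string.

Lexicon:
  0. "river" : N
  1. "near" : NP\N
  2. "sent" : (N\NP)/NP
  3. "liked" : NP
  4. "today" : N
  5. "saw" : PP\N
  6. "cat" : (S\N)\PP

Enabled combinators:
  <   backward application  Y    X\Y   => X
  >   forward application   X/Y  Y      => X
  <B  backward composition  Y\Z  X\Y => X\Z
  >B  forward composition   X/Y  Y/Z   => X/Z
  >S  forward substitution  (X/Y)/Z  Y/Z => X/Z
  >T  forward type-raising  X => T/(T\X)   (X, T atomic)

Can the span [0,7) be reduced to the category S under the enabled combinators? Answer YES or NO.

YES

[0,7] S   <
  [0,4] N   <
    [0,2] NP   >
      [0,1] NP/(NP\N)   >T
        [0,1] "river" : N
      [1,2] "near" : NP\N
    [2,4] N\NP   >
      [2,3] "sent" : (N\NP)/NP
      [3,4] "liked" : NP
  [4,7] S\N   <
    [4,6] PP   <
      [4,5] "today" : N
      [5,6] "saw" : PP\N
    [6,7] "cat" : (S\N)\PP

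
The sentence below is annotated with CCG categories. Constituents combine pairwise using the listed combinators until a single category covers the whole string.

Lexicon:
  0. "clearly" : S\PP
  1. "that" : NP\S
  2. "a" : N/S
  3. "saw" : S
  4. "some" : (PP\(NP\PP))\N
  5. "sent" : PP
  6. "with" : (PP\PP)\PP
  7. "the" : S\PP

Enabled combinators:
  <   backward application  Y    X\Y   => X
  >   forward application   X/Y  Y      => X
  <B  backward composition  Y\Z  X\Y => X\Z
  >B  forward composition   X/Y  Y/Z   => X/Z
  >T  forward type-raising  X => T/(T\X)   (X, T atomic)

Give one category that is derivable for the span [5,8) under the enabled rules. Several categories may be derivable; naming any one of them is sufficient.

[0,8] S   <
  [0,5] PP   <
    [0,2] NP\PP   <B
      [0,1] "clearly" : S\PP
      [1,2] "that" : NP\S
    [2,5] PP\(NP\PP)   <
      [2,4] N   >
        [2,3] "a" : N/S
        [3,4] "saw" : S
      [4,5] "some" : (PP\(NP\PP))\N
  [5,8] S\PP   <B
    [5,7] PP\PP   <
      [5,6] "sent" : PP
      [6,7] "with" : (PP\PP)\PP
    [7,8] "the" : S\PP

S\PP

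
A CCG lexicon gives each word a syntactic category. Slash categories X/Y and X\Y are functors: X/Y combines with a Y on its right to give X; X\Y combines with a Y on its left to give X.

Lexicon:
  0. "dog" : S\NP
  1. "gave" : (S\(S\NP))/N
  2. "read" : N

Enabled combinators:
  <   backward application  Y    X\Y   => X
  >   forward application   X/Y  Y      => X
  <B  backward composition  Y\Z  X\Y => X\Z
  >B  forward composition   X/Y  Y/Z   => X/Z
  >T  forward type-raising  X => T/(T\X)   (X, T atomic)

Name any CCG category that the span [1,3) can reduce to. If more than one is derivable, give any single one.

S\(S\NP)

[0,3] S   <
  [0,1] "dog" : S\NP
  [1,3] S\(S\NP)   >
    [1,2] "gave" : (S\(S\NP))/N
    [2,3] "read" : N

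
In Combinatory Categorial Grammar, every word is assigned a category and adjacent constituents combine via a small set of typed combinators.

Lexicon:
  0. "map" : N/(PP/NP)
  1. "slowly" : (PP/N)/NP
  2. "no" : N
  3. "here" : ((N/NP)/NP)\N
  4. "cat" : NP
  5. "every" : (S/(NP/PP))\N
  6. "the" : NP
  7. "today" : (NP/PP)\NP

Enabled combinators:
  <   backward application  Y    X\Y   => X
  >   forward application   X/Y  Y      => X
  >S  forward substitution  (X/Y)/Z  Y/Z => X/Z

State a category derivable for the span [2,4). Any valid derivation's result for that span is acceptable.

(N/NP)/NP

[0,8] S   >
  [0,6] S/(NP/PP)   <
    [0,5] N   >
      [0,1] "map" : N/(PP/NP)
      [1,5] PP/NP   >S
        [1,2] "slowly" : (PP/N)/NP
        [2,5] N/NP   >
          [2,4] (N/NP)/NP   <
            [2,3] "no" : N
            [3,4] "here" : ((N/NP)/NP)\N
          [4,5] "cat" : NP
    [5,6] "every" : (S/(NP/PP))\N
  [6,8] NP/PP   <
    [6,7] "the" : NP
    [7,8] "today" : (NP/PP)\NP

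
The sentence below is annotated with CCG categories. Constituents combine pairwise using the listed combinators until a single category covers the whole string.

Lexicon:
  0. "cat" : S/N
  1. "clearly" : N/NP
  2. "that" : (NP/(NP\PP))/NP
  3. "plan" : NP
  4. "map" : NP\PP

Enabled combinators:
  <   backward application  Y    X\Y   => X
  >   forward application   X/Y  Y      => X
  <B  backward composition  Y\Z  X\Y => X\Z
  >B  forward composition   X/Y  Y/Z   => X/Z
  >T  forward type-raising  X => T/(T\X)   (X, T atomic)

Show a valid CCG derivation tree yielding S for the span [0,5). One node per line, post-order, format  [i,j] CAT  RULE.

[0,5] S   >
  [0,2] S/NP   >B
    [0,1] "cat" : S/N
    [1,2] "clearly" : N/NP
  [2,5] NP   >
    [2,4] NP/(NP\PP)   >
      [2,3] "that" : (NP/(NP\PP))/NP
      [3,4] "plan" : NP
    [4,5] "map" : NP\PP

[0,1] S/N  lex  "cat"
[1,2] N/NP  lex  "clearly"
[0,2] S/NP  >B  k=1
[2,3] (NP/(NP\PP))/NP  lex  "that"
[3,4] NP  lex  "plan"
[2,4] NP/(NP\PP)  >  k=3
[4,5] NP\PP  lex  "map"
[2,5] NP  >  k=4
[0,5] S  >  k=2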